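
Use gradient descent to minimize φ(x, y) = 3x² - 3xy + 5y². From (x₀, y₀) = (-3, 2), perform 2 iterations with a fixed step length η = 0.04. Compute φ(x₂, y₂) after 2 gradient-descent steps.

7.76715264

∇φ = (6x - 3y, -3x + 10y)
(x₁, y₁) = (-3, 2) − 0.04·(-24, 29) = (-2.04, 0.84)
(x₂, y₂) = (-2.04, 0.84) − 0.04·(-14.76, 14.52) = (-1.4496, 0.2592)
φ(-1.4496, 0.2592) = 7.76715264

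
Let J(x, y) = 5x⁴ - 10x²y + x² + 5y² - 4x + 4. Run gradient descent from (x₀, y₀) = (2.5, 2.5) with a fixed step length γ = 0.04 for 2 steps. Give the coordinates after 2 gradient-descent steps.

∇J = (20x³ - 20xy + 2x - 4, -10x² + 10y)
(x₁, y₁) = (2.5, 2.5) − 0.04·(188.5, -37.5) = (-5.04, 4)
(x₂, y₂) = (-5.04, 4) − 0.04·(-2171.36128, -214.016) = (81.8144512, 12.56064)

(81.8144512, 12.56064)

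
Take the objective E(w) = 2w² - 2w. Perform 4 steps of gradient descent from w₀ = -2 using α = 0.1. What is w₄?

E′(w) = 4w - 2
w₁ = -2 − 0.1·(-10) = -1
w₂ = -1 − 0.1·(-6) = -0.4
w₃ = -0.4 − 0.1·(-3.6) = -0.04
w₄ = -0.04 − 0.1·(-2.16) = 0.176

0.176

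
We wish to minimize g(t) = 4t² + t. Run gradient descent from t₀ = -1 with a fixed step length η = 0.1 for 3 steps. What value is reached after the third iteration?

g′(t) = 8t + 1
Step 1: g′(-1) = -7; t₁ = -1 − 0.1·(-7) = -0.3
Step 2: g′(-0.3) = -1.4; t₂ = -0.3 − 0.1·(-1.4) = -0.16
Step 3: g′(-0.16) = -0.28; t₃ = -0.16 − 0.1·(-0.28) = -0.132

-0.132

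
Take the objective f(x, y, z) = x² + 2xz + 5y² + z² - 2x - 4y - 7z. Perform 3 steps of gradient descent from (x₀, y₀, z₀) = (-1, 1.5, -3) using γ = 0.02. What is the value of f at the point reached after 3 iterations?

∇f = (2x + 2z - 2, 10y - 4, 2x + 2z - 7)
(x₁, y₁, z₁) = (-1, 1.5, -3) − 0.02·(-10, 11, -15) = (-0.8, 1.28, -2.7)
(x₂, y₂, z₂) = (-0.8, 1.28, -2.7) − 0.02·(-9, 8.8, -14) = (-0.62, 1.104, -2.42)
(x₃, y₃, z₃) = (-0.62, 1.104, -2.42) − 0.02·(-8.08, 7.04, -13.08) = (-0.4584, 0.9632, -2.1584)
f(-0.4584, 0.9632, -2.1584) = 23.65921344

23.65921344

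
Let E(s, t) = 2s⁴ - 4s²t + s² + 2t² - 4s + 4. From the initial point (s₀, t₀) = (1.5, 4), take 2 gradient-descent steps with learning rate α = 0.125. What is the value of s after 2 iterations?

-59.796875

∇E = (8s³ - 8st + 2s - 4, -4s² + 4t)
(s₁, t₁) = (1.5, 4) − 0.125·(-22, 7) = (4.25, 3.125)
(s₂, t₂) = (4.25, 3.125) − 0.125·(512.375, -59.75) = (-59.796875, 10.59375)
s = -59.796875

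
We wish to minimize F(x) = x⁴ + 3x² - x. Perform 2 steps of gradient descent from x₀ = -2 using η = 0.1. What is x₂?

F′(x) = 4x³ + 6x - 1
x₁ = -2 − 0.1·(-45) = 2.5
x₂ = 2.5 − 0.1·76.5 = -5.15

-5.15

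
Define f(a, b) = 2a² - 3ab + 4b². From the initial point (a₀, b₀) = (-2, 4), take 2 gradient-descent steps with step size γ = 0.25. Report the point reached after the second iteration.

∇f = (4a - 3b, -3a + 8b)
(a₁, b₁) = (-2, 4) − 0.25·(-20, 38) = (3, -5.5)
(a₂, b₂) = (3, -5.5) − 0.25·(28.5, -53) = (-4.125, 7.75)

(-4.125, 7.75)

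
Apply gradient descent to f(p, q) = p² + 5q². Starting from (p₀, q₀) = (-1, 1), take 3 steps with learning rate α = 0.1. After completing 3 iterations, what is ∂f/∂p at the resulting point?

∇f = (2p, 10q)
Step 1: at (-1, 1), ∇f = (-2, 10) → (-1, 1) − 0.1·(-2, 10) = (-0.8, 0)
Step 2: at (-0.8, 0), ∇f = (-1.6, 0) → (-0.8, 0) − 0.1·(-1.6, 0) = (-0.64, 0)
Step 3: at (-0.64, 0), ∇f = (-1.28, 0) → (-0.64, 0) − 0.1·(-1.28, 0) = (-0.512, 0)
∂f/∂p at (-0.512, 0) = -1.024

-1.024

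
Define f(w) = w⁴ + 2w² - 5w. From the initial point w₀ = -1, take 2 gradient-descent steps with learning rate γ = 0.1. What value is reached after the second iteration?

f′(w) = 4w³ + 4w - 5
Step 1: f′(-1) = -13; w₁ = -1 − 0.1·(-13) = 0.3
Step 2: f′(0.3) = -3.692; w₂ = 0.3 − 0.1·(-3.692) = 0.6692

0.6692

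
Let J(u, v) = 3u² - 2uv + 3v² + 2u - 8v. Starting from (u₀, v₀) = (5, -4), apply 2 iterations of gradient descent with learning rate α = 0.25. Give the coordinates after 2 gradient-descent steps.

(5.25, -3.75)

∇J = (6u - 2v + 2, -2u + 6v - 8)
Step 1: at (5, -4), ∇J = (40, -42) → (5, -4) − 0.25·(40, -42) = (-5, 6.5)
Step 2: at (-5, 6.5), ∇J = (-41, 41) → (-5, 6.5) − 0.25·(-41, 41) = (5.25, -3.75)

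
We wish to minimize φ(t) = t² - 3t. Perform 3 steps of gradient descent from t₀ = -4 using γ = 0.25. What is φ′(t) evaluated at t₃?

φ′(t) = 2t - 3
t₁ = -4 − 0.25·(-11) = -1.25
t₂ = -1.25 − 0.25·(-5.5) = 0.125
t₃ = 0.125 − 0.25·(-2.75) = 0.8125
φ′(t) at (0.8125) = -1.375

-1.375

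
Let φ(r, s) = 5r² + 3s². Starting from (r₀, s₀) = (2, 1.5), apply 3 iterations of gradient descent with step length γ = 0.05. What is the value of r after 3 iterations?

∇φ = (10r, 6s)
Step 1: at (2, 1.5), ∇φ = (20, 9) → (2, 1.5) − 0.05·(20, 9) = (1, 1.05)
Step 2: at (1, 1.05), ∇φ = (10, 6.3) → (1, 1.05) − 0.05·(10, 6.3) = (0.5, 0.735)
Step 3: at (0.5, 0.735), ∇φ = (5, 4.41) → (0.5, 0.735) − 0.05·(5, 4.41) = (0.25, 0.5145)
r = 0.25

0.25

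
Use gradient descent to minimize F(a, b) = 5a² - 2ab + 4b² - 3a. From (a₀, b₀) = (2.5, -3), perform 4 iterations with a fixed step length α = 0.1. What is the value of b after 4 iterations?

∇F = (10a - 2b - 3, -2a + 8b)
Step 1: at (2.5, -3), ∇F = (28, -29) → (2.5, -3) − 0.1·(28, -29) = (-0.3, -0.1)
Step 2: at (-0.3, -0.1), ∇F = (-5.8, -0.2) → (-0.3, -0.1) − 0.1·(-5.8, -0.2) = (0.28, -0.08)
Step 3: at (0.28, -0.08), ∇F = (-0.04, -1.2) → (0.28, -0.08) − 0.1·(-0.04, -1.2) = (0.284, 0.04)
Step 4: at (0.284, 0.04), ∇F = (-0.24, -0.248) → (0.284, 0.04) − 0.1·(-0.24, -0.248) = (0.308, 0.0648)
b = 0.0648

0.0648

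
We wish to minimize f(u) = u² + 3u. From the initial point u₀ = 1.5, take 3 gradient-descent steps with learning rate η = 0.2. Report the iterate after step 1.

f′(u) = 2u + 3
u₁ = 1.5 − 0.2·6 = 0.3

0.3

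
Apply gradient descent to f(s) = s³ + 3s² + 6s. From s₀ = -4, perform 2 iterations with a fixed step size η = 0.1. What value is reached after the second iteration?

f′(s) = 3s² + 6s + 6
Step 1: f′(-4) = 30; s₁ = -4 − 0.1·30 = -7
Step 2: f′(-7) = 111; s₂ = -7 − 0.1·111 = -18.1

-18.1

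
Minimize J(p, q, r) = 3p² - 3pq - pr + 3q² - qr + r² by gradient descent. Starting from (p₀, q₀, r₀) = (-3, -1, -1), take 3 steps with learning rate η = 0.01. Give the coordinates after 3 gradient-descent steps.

(-2.608606, -1.101464, -1.055862)

∇J = (6p - 3q - r, -3p + 6q - r, -p - q + 2r)
Step 1: at (-3, -1, -1), ∇J = (-14, 4, 2) → (-3, -1, -1) − 0.01·(-14, 4, 2) = (-2.86, -1.04, -1.02)
Step 2: at (-2.86, -1.04, -1.02), ∇J = (-13.02, 3.36, 1.86) → (-2.86, -1.04, -1.02) − 0.01·(-13.02, 3.36, 1.86) = (-2.7298, -1.0736, -1.0386)
Step 3: at (-2.7298, -1.0736, -1.0386), ∇J = (-12.1194, 2.7864, 1.7262) → (-2.7298, -1.0736, -1.0386) − 0.01·(-12.1194, 2.7864, 1.7262) = (-2.608606, -1.101464, -1.055862)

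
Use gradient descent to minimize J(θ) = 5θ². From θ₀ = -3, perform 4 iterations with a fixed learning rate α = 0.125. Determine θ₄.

J′(θ) = 10θ
θ₁ = -3 − 0.125·(-30) = 0.75
θ₂ = 0.75 − 0.125·7.5 = -0.1875
θ₃ = -0.1875 − 0.125·(-1.875) = 0.046875
θ₄ = 0.046875 − 0.125·0.46875 = -0.01171875

-0.01171875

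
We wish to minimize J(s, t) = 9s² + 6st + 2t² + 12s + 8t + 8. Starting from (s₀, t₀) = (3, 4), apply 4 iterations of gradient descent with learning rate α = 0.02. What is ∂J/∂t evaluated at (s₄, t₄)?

∇J = (18s + 6t + 12, 6s + 4t + 8)
(s₁, t₁) = (3, 4) − 0.02·(90, 42) = (1.2, 3.16)
(s₂, t₂) = (1.2, 3.16) − 0.02·(52.56, 27.84) = (0.1488, 2.6032)
(s₃, t₃) = (0.1488, 2.6032) − 0.02·(30.2976, 19.3056) = (-0.457152, 2.217088)
(s₄, t₄) = (-0.457152, 2.217088) − 0.02·(17.073792, 14.12544) = (-0.79862784, 1.9345792)
∂J/∂t at (-0.79862784, 1.9345792) = 10.94654976

10.94654976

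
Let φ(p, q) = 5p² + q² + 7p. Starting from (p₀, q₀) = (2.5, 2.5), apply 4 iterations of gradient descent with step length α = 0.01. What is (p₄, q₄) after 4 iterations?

∇φ = (10p + 7, 2q)
Step 1: at (2.5, 2.5), ∇φ = (32, 5) → (2.5, 2.5) − 0.01·(32, 5) = (2.18, 2.45)
Step 2: at (2.18, 2.45), ∇φ = (28.8, 4.9) → (2.18, 2.45) − 0.01·(28.8, 4.9) = (1.892, 2.401)
Step 3: at (1.892, 2.401), ∇φ = (25.92, 4.802) → (1.892, 2.401) − 0.01·(25.92, 4.802) = (1.6328, 2.35298)
Step 4: at (1.6328, 2.35298), ∇φ = (23.328, 4.70596) → (1.6328, 2.35298) − 0.01·(23.328, 4.70596) = (1.39952, 2.3059204)

(1.39952, 2.3059204)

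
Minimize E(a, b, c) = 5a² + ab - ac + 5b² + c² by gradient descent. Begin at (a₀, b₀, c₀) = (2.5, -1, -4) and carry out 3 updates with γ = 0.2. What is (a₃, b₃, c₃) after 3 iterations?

∇E = (10a + b - c, a + 10b, -a + 2c)
(a₁, b₁, c₁) = (2.5, -1, -4) − 0.2·(28, -7.5, -10.5) = (-3.1, 0.5, -1.9)
(a₂, b₂, c₂) = (-3.1, 0.5, -1.9) − 0.2·(-28.6, 1.9, -0.7) = (2.62, 0.12, -1.76)
(a₃, b₃, c₃) = (2.62, 0.12, -1.76) − 0.2·(28.08, 3.82, -6.14) = (-2.996, -0.644, -0.532)

(-2.996, -0.644, -0.532)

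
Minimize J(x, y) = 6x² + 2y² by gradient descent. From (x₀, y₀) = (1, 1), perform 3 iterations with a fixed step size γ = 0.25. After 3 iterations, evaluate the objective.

384

∇J = (12x, 4y)
Step 1: at (1, 1), ∇J = (12, 4) → (1, 1) − 0.25·(12, 4) = (-2, 0)
Step 2: at (-2, 0), ∇J = (-24, 0) → (-2, 0) − 0.25·(-24, 0) = (4, 0)
Step 3: at (4, 0), ∇J = (48, 0) → (4, 0) − 0.25·(48, 0) = (-8, 0)
J(-8, 0) = 384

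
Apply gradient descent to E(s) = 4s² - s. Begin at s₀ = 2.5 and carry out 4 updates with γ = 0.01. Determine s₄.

1.82643328

E′(s) = 8s - 1
Step 1: E′(2.5) = 19; s₁ = 2.5 − 0.01·19 = 2.31
Step 2: E′(2.31) = 17.48; s₂ = 2.31 − 0.01·17.48 = 2.1352
Step 3: E′(2.1352) = 16.0816; s₃ = 2.1352 − 0.01·16.0816 = 1.974384
Step 4: E′(1.974384) = 14.795072; s₄ = 1.974384 − 0.01·14.795072 = 1.82643328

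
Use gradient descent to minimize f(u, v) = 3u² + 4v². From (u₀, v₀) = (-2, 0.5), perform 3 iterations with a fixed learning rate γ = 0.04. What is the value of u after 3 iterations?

-0.877952

∇f = (6u, 8v)
(u₁, v₁) = (-2, 0.5) − 0.04·(-12, 4) = (-1.52, 0.34)
(u₂, v₂) = (-1.52, 0.34) − 0.04·(-9.12, 2.72) = (-1.1552, 0.2312)
(u₃, v₃) = (-1.1552, 0.2312) − 0.04·(-6.9312, 1.8496) = (-0.877952, 0.157216)
u = -0.877952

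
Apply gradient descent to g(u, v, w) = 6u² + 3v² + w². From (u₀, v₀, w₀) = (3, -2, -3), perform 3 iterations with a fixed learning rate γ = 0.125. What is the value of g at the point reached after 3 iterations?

2.448486328125

∇g = (12u, 6v, 2w)
Step 1: at (3, -2, -3), ∇g = (36, -12, -6) → (3, -2, -3) − 0.125·(36, -12, -6) = (-1.5, -0.5, -2.25)
Step 2: at (-1.5, -0.5, -2.25), ∇g = (-18, -3, -4.5) → (-1.5, -0.5, -2.25) − 0.125·(-18, -3, -4.5) = (0.75, -0.125, -1.6875)
Step 3: at (0.75, -0.125, -1.6875), ∇g = (9, -0.75, -3.375) → (0.75, -0.125, -1.6875) − 0.125·(9, -0.75, -3.375) = (-0.375, -0.03125, -1.265625)
g(-0.375, -0.03125, -1.265625) = 2.448486328125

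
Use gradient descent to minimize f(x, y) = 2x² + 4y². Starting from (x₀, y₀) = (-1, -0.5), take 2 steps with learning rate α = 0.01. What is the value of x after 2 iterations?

-0.9216

∇f = (4x, 8y)
Step 1: at (-1, -0.5), ∇f = (-4, -4) → (-1, -0.5) − 0.01·(-4, -4) = (-0.96, -0.46)
Step 2: at (-0.96, -0.46), ∇f = (-3.84, -3.68) → (-0.96, -0.46) − 0.01·(-3.84, -3.68) = (-0.9216, -0.4232)
x = -0.9216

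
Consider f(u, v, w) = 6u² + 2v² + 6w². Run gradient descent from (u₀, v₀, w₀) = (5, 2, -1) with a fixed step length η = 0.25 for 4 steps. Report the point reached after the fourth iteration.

∇f = (12u, 4v, 12w)
(u₁, v₁, w₁) = (5, 2, -1) − 0.25·(60, 8, -12) = (-10, 0, 2)
(u₂, v₂, w₂) = (-10, 0, 2) − 0.25·(-120, 0, 24) = (20, 0, -4)
(u₃, v₃, w₃) = (20, 0, -4) − 0.25·(240, 0, -48) = (-40, 0, 8)
(u₄, v₄, w₄) = (-40, 0, 8) − 0.25·(-480, 0, 96) = (80, 0, -16)

(80, 0, -16)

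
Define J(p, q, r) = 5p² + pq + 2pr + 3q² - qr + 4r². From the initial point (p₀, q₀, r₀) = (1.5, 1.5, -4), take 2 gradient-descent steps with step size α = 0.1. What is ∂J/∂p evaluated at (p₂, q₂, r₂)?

1.08

∇J = (10p + q + 2r, p + 6q - r, 2p - q + 8r)
(p₁, q₁, r₁) = (1.5, 1.5, -4) − 0.1·(8.5, 14.5, -30.5) = (0.65, 0.05, -0.95)
(p₂, q₂, r₂) = (0.65, 0.05, -0.95) − 0.1·(4.65, 1.9, -6.35) = (0.185, -0.14, -0.315)
∂J/∂p at (0.185, -0.14, -0.315) = 1.08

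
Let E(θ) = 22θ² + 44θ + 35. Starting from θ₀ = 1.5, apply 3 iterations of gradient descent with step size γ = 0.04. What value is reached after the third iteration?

-2.09744

E′(θ) = 44θ + 44
θ₁ = 1.5 − 0.04·110 = -2.9
θ₂ = -2.9 − 0.04·(-83.6) = 0.444
θ₃ = 0.444 − 0.04·63.536 = -2.09744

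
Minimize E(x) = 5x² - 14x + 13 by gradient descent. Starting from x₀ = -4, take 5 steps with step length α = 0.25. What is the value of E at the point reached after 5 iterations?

E′(x) = 10x - 14
Step 1: E′(-4) = -54; x₁ = -4 − 0.25·(-54) = 9.5
Step 2: E′(9.5) = 81; x₂ = 9.5 − 0.25·81 = -10.75
Step 3: E′(-10.75) = -121.5; x₃ = -10.75 − 0.25·(-121.5) = 19.625
Step 4: E′(19.625) = 182.25; x₄ = 19.625 − 0.25·182.25 = -25.9375
Step 5: E′(-25.9375) = -273.375; x₅ = -25.9375 − 0.25·(-273.375) = 42.40625
E(42.40625) = 8410.7626953125

8410.7626953125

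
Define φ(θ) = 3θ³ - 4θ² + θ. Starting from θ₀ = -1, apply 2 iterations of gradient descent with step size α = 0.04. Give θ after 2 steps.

φ′(θ) = 9θ² - 8θ + 1
Step 1: φ′(-1) = 18; θ₁ = -1 − 0.04·18 = -1.72
Step 2: φ′(-1.72) = 41.3856; θ₂ = -1.72 − 0.04·41.3856 = -3.375424

-3.375424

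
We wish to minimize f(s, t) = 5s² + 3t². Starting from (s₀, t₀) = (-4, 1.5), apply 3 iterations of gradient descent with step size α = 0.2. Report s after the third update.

4

∇f = (10s, 6t)
Step 1: at (-4, 1.5), ∇f = (-40, 9) → (-4, 1.5) − 0.2·(-40, 9) = (4, -0.3)
Step 2: at (4, -0.3), ∇f = (40, -1.8) → (4, -0.3) − 0.2·(40, -1.8) = (-4, 0.06)
Step 3: at (-4, 0.06), ∇f = (-40, 0.36) → (-4, 0.06) − 0.2·(-40, 0.36) = (4, -0.012)
s = 4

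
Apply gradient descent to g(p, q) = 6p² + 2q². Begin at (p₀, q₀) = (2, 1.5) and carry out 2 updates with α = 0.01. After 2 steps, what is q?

∇g = (12p, 4q)
(p₁, q₁) = (2, 1.5) − 0.01·(24, 6) = (1.76, 1.44)
(p₂, q₂) = (1.76, 1.44) − 0.01·(21.12, 5.76) = (1.5488, 1.3824)
q = 1.3824

1.3824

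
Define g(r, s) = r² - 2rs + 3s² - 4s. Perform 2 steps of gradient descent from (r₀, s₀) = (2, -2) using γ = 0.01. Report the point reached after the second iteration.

(1.8456, -1.6136)

∇g = (2r - 2s, -2r + 6s - 4)
(r₁, s₁) = (2, -2) − 0.01·(8, -20) = (1.92, -1.8)
(r₂, s₂) = (1.92, -1.8) − 0.01·(7.44, -18.64) = (1.8456, -1.6136)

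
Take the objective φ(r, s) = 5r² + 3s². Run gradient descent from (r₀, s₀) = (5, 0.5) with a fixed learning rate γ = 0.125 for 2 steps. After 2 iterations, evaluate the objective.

0.4912109375

∇φ = (10r, 6s)
Step 1: at (5, 0.5), ∇φ = (50, 3) → (5, 0.5) − 0.125·(50, 3) = (-1.25, 0.125)
Step 2: at (-1.25, 0.125), ∇φ = (-12.5, 0.75) → (-1.25, 0.125) − 0.125·(-12.5, 0.75) = (0.3125, 0.03125)
φ(0.3125, 0.03125) = 0.4912109375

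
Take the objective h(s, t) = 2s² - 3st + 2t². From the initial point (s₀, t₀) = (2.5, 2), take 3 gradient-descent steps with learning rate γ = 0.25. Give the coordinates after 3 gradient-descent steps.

∇h = (4s - 3t, -3s + 4t)
Step 1: at (2.5, 2), ∇h = (4, 0.5) → (2.5, 2) − 0.25·(4, 0.5) = (1.5, 1.875)
Step 2: at (1.5, 1.875), ∇h = (0.375, 3) → (1.5, 1.875) − 0.25·(0.375, 3) = (1.40625, 1.125)
Step 3: at (1.40625, 1.125), ∇h = (2.25, 0.28125) → (1.40625, 1.125) − 0.25·(2.25, 0.28125) = (0.84375, 1.0546875)

(0.84375, 1.0546875)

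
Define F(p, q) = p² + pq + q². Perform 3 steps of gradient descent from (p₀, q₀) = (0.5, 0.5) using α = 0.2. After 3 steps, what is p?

0.032

∇F = (2p + q, p + 2q)
(p₁, q₁) = (0.5, 0.5) − 0.2·(1.5, 1.5) = (0.2, 0.2)
(p₂, q₂) = (0.2, 0.2) − 0.2·(0.6, 0.6) = (0.08, 0.08)
(p₃, q₃) = (0.08, 0.08) − 0.2·(0.24, 0.24) = (0.032, 0.032)
p = 0.032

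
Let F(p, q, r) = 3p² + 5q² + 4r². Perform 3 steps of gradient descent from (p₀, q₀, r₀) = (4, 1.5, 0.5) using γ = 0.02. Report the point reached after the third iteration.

(2.725888, 0.768, 0.296352)

∇F = (6p, 10q, 8r)
(p₁, q₁, r₁) = (4, 1.5, 0.5) − 0.02·(24, 15, 4) = (3.52, 1.2, 0.42)
(p₂, q₂, r₂) = (3.52, 1.2, 0.42) − 0.02·(21.12, 12, 3.36) = (3.0976, 0.96, 0.3528)
(p₃, q₃, r₃) = (3.0976, 0.96, 0.3528) − 0.02·(18.5856, 9.6, 2.8224) = (2.725888, 0.768, 0.296352)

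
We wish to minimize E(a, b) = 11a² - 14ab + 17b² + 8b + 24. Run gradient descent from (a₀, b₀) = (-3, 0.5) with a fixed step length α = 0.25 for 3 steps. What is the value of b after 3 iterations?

-1740.625

∇E = (22a - 14b, -14a + 34b + 8)
(a₁, b₁) = (-3, 0.5) − 0.25·(-73, 67) = (15.25, -16.25)
(a₂, b₂) = (15.25, -16.25) − 0.25·(563, -758) = (-125.5, 173.25)
(a₃, b₃) = (-125.5, 173.25) − 0.25·(-5186.5, 7655.5) = (1171.125, -1740.625)
b = -1740.625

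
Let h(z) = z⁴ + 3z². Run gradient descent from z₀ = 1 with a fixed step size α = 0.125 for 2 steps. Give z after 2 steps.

h′(z) = 4z³ + 6z
Step 1: h′(1) = 10; z₁ = 1 − 0.125·10 = -0.25
Step 2: h′(-0.25) = -1.5625; z₂ = -0.25 − 0.125·(-1.5625) = -0.0546875

-0.0546875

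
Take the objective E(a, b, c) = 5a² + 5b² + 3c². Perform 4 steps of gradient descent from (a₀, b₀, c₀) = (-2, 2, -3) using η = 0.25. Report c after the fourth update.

∇E = (10a, 10b, 6c)
Step 1: at (-2, 2, -3), ∇E = (-20, 20, -18) → (-2, 2, -3) − 0.25·(-20, 20, -18) = (3, -3, 1.5)
Step 2: at (3, -3, 1.5), ∇E = (30, -30, 9) → (3, -3, 1.5) − 0.25·(30, -30, 9) = (-4.5, 4.5, -0.75)
Step 3: at (-4.5, 4.5, -0.75), ∇E = (-45, 45, -4.5) → (-4.5, 4.5, -0.75) − 0.25·(-45, 45, -4.5) = (6.75, -6.75, 0.375)
Step 4: at (6.75, -6.75, 0.375), ∇E = (67.5, -67.5, 2.25) → (6.75, -6.75, 0.375) − 0.25·(67.5, -67.5, 2.25) = (-10.125, 10.125, -0.1875)
c = -0.1875

-0.1875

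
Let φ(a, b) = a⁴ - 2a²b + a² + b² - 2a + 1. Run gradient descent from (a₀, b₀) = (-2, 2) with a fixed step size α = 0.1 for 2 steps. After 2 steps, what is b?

1.928

∇φ = (4a³ - 4ab + 2a - 2, -2a² + 2b)
(a₁, b₁) = (-2, 2) − 0.1·(-22, -4) = (0.2, 2.4)
(a₂, b₂) = (0.2, 2.4) − 0.1·(-3.488, 4.72) = (0.5488, 1.928)
b = 1.928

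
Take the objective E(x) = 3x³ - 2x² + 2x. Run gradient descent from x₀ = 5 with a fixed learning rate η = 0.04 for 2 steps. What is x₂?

-7.757824

E′(x) = 9x² - 4x + 2
Step 1: E′(5) = 207; x₁ = 5 − 0.04·207 = -3.28
Step 2: E′(-3.28) = 111.9456; x₂ = -3.28 − 0.04·111.9456 = -7.757824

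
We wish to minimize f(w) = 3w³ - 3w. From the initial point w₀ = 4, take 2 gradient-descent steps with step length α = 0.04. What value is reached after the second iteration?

-2.488256

f′(w) = 9w² - 3
Step 1: f′(4) = 141; w₁ = 4 − 0.04·141 = -1.64
Step 2: f′(-1.64) = 21.2064; w₂ = -1.64 − 0.04·21.2064 = -2.488256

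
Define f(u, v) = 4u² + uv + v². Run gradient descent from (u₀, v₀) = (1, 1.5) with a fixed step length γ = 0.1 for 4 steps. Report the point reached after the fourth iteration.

(-0.0925, 0.57875)

∇f = (8u + v, u + 2v)
(u₁, v₁) = (1, 1.5) − 0.1·(9.5, 4) = (0.05, 1.1)
(u₂, v₂) = (0.05, 1.1) − 0.1·(1.5, 2.25) = (-0.1, 0.875)
(u₃, v₃) = (-0.1, 0.875) − 0.1·(0.075, 1.65) = (-0.1075, 0.71)
(u₄, v₄) = (-0.1075, 0.71) − 0.1·(-0.15, 1.3125) = (-0.0925, 0.57875)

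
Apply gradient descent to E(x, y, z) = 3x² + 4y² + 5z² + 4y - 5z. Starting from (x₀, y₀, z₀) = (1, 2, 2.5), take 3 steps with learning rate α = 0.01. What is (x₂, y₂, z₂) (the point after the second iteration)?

(0.8836, 1.616, 2.12)

∇E = (6x, 8y + 4, 10z - 5)
(x₁, y₁, z₁) = (1, 2, 2.5) − 0.01·(6, 20, 20) = (0.94, 1.8, 2.3)
(x₂, y₂, z₂) = (0.94, 1.8, 2.3) − 0.01·(5.64, 18.4, 18) = (0.8836, 1.616, 2.12)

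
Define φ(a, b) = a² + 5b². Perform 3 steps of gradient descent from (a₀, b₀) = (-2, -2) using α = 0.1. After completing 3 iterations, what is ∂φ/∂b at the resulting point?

0

∇φ = (2a, 10b)
(a₁, b₁) = (-2, -2) − 0.1·(-4, -20) = (-1.6, 0)
(a₂, b₂) = (-1.6, 0) − 0.1·(-3.2, 0) = (-1.28, 0)
(a₃, b₃) = (-1.28, 0) − 0.1·(-2.56, 0) = (-1.024, 0)
∂φ/∂b at (-1.024, 0) = 0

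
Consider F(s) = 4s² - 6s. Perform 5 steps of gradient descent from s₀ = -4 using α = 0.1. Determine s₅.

F′(s) = 8s - 6
Step 1: F′(-4) = -38; s₁ = -4 − 0.1·(-38) = -0.2
Step 2: F′(-0.2) = -7.6; s₂ = -0.2 − 0.1·(-7.6) = 0.56
Step 3: F′(0.56) = -1.52; s₃ = 0.56 − 0.1·(-1.52) = 0.712
Step 4: F′(0.712) = -0.304; s₄ = 0.712 − 0.1·(-0.304) = 0.7424
Step 5: F′(0.7424) = -0.0608; s₅ = 0.7424 − 0.1·(-0.0608) = 0.74848

0.74848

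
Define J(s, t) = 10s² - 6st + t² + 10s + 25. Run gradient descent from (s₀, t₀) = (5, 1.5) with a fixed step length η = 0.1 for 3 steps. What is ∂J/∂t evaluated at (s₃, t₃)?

53.064

∇J = (20s - 6t + 10, -6s + 2t)
Step 1: at (5, 1.5), ∇J = (101, -27) → (5, 1.5) − 0.1·(101, -27) = (-5.1, 4.2)
Step 2: at (-5.1, 4.2), ∇J = (-117.2, 39) → (-5.1, 4.2) − 0.1·(-117.2, 39) = (6.62, 0.3)
Step 3: at (6.62, 0.3), ∇J = (140.6, -39.12) → (6.62, 0.3) − 0.1·(140.6, -39.12) = (-7.44, 4.212)
∂J/∂t at (-7.44, 4.212) = 53.064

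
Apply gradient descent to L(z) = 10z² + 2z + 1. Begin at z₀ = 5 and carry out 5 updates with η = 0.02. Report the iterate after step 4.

0.56096

L′(z) = 20z + 2
Step 1: L′(5) = 102; z₁ = 5 − 0.02·102 = 2.96
Step 2: L′(2.96) = 61.2; z₂ = 2.96 − 0.02·61.2 = 1.736
Step 3: L′(1.736) = 36.72; z₃ = 1.736 − 0.02·36.72 = 1.0016
Step 4: L′(1.0016) = 22.032; z₄ = 1.0016 − 0.02·22.032 = 0.56096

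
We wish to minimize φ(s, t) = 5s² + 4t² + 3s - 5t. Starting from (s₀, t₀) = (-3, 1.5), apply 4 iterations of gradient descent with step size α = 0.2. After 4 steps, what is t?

∇φ = (10s + 3, 8t - 5)
(s₁, t₁) = (-3, 1.5) − 0.2·(-27, 7) = (2.4, 0.1)
(s₂, t₂) = (2.4, 0.1) − 0.2·(27, -4.2) = (-3, 0.94)
(s₃, t₃) = (-3, 0.94) − 0.2·(-27, 2.52) = (2.4, 0.436)
(s₄, t₄) = (2.4, 0.436) − 0.2·(27, -1.512) = (-3, 0.7384)
t = 0.7384

0.7384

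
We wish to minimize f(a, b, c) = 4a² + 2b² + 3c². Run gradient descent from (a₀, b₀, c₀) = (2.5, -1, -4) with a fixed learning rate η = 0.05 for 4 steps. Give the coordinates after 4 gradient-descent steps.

(0.324, -0.4096, -0.9604)

∇f = (8a, 4b, 6c)
(a₁, b₁, c₁) = (2.5, -1, -4) − 0.05·(20, -4, -24) = (1.5, -0.8, -2.8)
(a₂, b₂, c₂) = (1.5, -0.8, -2.8) − 0.05·(12, -3.2, -16.8) = (0.9, -0.64, -1.96)
(a₃, b₃, c₃) = (0.9, -0.64, -1.96) − 0.05·(7.2, -2.56, -11.76) = (0.54, -0.512, -1.372)
(a₄, b₄, c₄) = (0.54, -0.512, -1.372) − 0.05·(4.32, -2.048, -8.232) = (0.324, -0.4096, -0.9604)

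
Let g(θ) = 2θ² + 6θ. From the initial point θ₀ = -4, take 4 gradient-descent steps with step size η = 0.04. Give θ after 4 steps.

g′(θ) = 4θ + 6
Step 1: g′(-4) = -10; θ₁ = -4 − 0.04·(-10) = -3.6
Step 2: g′(-3.6) = -8.4; θ₂ = -3.6 − 0.04·(-8.4) = -3.264
Step 3: g′(-3.264) = -7.056; θ₃ = -3.264 − 0.04·(-7.056) = -2.98176
Step 4: g′(-2.98176) = -5.92704; θ₄ = -2.98176 − 0.04·(-5.92704) = -2.7446784

-2.7446784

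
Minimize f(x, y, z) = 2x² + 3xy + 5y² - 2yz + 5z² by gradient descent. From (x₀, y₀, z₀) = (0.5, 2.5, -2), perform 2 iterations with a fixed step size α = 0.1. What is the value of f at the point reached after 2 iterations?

0.33635

∇f = (4x + 3y, 3x + 10y - 2z, -2y + 10z)
(x₁, y₁, z₁) = (0.5, 2.5, -2) − 0.1·(9.5, 30.5, -25) = (-0.45, -0.55, 0.5)
(x₂, y₂, z₂) = (-0.45, -0.55, 0.5) − 0.1·(-3.45, -7.85, 6.1) = (-0.105, 0.235, -0.11)
f(-0.105, 0.235, -0.11) = 0.33635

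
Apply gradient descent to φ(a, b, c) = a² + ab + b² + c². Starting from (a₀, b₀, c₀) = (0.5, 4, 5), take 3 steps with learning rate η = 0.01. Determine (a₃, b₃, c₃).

(0.355491, 3.7515375, 4.70596)

∇φ = (2a + b, a + 2b, 2c)
Step 1: at (0.5, 4, 5), ∇φ = (5, 8.5, 10) → (0.5, 4, 5) − 0.01·(5, 8.5, 10) = (0.45, 3.915, 4.9)
Step 2: at (0.45, 3.915, 4.9), ∇φ = (4.815, 8.28, 9.8) → (0.45, 3.915, 4.9) − 0.01·(4.815, 8.28, 9.8) = (0.40185, 3.8322, 4.802)
Step 3: at (0.40185, 3.8322, 4.802), ∇φ = (4.6359, 8.06625, 9.604) → (0.40185, 3.8322, 4.802) − 0.01·(4.6359, 8.06625, 9.604) = (0.355491, 3.7515375, 4.70596)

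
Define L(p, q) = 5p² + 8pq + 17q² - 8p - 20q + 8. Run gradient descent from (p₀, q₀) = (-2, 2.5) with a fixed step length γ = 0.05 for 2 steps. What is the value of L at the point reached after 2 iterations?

18.541625

∇L = (10p + 8q - 8, 8p + 34q - 20)
(p₁, q₁) = (-2, 2.5) − 0.05·(-8, 49) = (-1.6, 0.05)
(p₂, q₂) = (-1.6, 0.05) − 0.05·(-23.6, -31.1) = (-0.42, 1.605)
L(-0.42, 1.605) = 18.541625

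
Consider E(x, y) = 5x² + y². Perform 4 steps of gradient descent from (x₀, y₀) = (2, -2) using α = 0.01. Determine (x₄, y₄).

(1.3122, -1.84473632)

∇E = (10x, 2y)
Step 1: at (2, -2), ∇E = (20, -4) → (2, -2) − 0.01·(20, -4) = (1.8, -1.96)
Step 2: at (1.8, -1.96), ∇E = (18, -3.92) → (1.8, -1.96) − 0.01·(18, -3.92) = (1.62, -1.9208)
Step 3: at (1.62, -1.9208), ∇E = (16.2, -3.8416) → (1.62, -1.9208) − 0.01·(16.2, -3.8416) = (1.458, -1.882384)
Step 4: at (1.458, -1.882384), ∇E = (14.58, -3.764768) → (1.458, -1.882384) − 0.01·(14.58, -3.764768) = (1.3122, -1.84473632)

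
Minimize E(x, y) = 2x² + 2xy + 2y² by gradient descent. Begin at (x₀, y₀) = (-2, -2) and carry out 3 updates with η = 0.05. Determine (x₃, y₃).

(-0.686, -0.686)

∇E = (4x + 2y, 2x + 4y)
Step 1: at (-2, -2), ∇E = (-12, -12) → (-2, -2) − 0.05·(-12, -12) = (-1.4, -1.4)
Step 2: at (-1.4, -1.4), ∇E = (-8.4, -8.4) → (-1.4, -1.4) − 0.05·(-8.4, -8.4) = (-0.98, -0.98)
Step 3: at (-0.98, -0.98), ∇E = (-5.88, -5.88) → (-0.98, -0.98) − 0.05·(-5.88, -5.88) = (-0.686, -0.686)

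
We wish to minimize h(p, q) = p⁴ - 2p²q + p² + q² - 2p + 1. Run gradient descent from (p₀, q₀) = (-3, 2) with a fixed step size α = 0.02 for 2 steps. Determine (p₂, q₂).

(-1.16031232, 2.242624)

∇h = (4p³ - 4pq + 2p - 2, -2p² + 2q)
(p₁, q₁) = (-3, 2) − 0.02·(-92, -14) = (-1.16, 2.28)
(p₂, q₂) = (-1.16, 2.28) − 0.02·(0.015616, 1.8688) = (-1.16031232, 2.242624)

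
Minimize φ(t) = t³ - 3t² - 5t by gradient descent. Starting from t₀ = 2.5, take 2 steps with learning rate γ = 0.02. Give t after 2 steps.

2.5454625

φ′(t) = 3t² - 6t - 5
Step 1: φ′(2.5) = -1.25; t₁ = 2.5 − 0.02·(-1.25) = 2.525
Step 2: φ′(2.525) = -1.023125; t₂ = 2.525 − 0.02·(-1.023125) = 2.5454625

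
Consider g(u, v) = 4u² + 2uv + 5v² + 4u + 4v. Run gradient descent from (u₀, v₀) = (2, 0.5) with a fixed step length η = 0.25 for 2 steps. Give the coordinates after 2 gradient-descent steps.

(3.625, 4.75)

∇g = (8u + 2v + 4, 2u + 10v + 4)
(u₁, v₁) = (2, 0.5) − 0.25·(21, 13) = (-3.25, -2.75)
(u₂, v₂) = (-3.25, -2.75) − 0.25·(-27.5, -30) = (3.625, 4.75)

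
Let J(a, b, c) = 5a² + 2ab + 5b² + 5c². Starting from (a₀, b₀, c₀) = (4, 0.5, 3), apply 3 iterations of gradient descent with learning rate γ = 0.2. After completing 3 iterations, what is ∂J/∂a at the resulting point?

-77.112

∇J = (10a + 2b, 2a + 10b, 10c)
Step 1: at (4, 0.5, 3), ∇J = (41, 13, 30) → (4, 0.5, 3) − 0.2·(41, 13, 30) = (-4.2, -2.1, -3)
Step 2: at (-4.2, -2.1, -3), ∇J = (-46.2, -29.4, -30) → (-4.2, -2.1, -3) − 0.2·(-46.2, -29.4, -30) = (5.04, 3.78, 3)
Step 3: at (5.04, 3.78, 3), ∇J = (57.96, 47.88, 30) → (5.04, 3.78, 3) − 0.2·(57.96, 47.88, 30) = (-6.552, -5.796, -3)
∂J/∂a at (-6.552, -5.796, -3) = -77.112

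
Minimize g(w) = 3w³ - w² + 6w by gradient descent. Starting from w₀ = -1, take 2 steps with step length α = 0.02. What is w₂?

-1.836808

g′(w) = 9w² - 2w + 6
Step 1: g′(-1) = 17; w₁ = -1 − 0.02·17 = -1.34
Step 2: g′(-1.34) = 24.8404; w₂ = -1.34 − 0.02·24.8404 = -1.836808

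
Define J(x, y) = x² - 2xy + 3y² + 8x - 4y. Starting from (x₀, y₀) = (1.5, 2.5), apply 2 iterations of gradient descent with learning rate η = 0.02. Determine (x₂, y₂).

∇J = (2x - 2y + 8, -2x + 6y - 4)
(x₁, y₁) = (1.5, 2.5) − 0.02·(6, 8) = (1.38, 2.34)
(x₂, y₂) = (1.38, 2.34) − 0.02·(6.08, 7.28) = (1.2584, 2.1944)

(1.2584, 2.1944)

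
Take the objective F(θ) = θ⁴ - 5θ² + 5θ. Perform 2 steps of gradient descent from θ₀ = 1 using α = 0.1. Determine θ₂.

1.1676

F′(θ) = 4θ³ - 10θ + 5
θ₁ = 1 − 0.1·(-1) = 1.1
θ₂ = 1.1 − 0.1·(-0.676) = 1.1676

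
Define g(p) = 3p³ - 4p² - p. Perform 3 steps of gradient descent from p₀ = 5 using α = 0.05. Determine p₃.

-104.5262208

g′(p) = 9p² - 8p - 1
p₁ = 5 − 0.05·184 = -4.2
p₂ = -4.2 − 0.05·191.36 = -13.768
p₃ = -13.768 − 0.05·1815.164416 = -104.5262208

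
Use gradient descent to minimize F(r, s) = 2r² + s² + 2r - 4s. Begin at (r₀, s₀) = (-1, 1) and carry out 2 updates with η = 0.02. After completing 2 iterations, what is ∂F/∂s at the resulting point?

-1.8432

∇F = (4r + 2, 2s - 4)
Step 1: at (-1, 1), ∇F = (-2, -2) → (-1, 1) − 0.02·(-2, -2) = (-0.96, 1.04)
Step 2: at (-0.96, 1.04), ∇F = (-1.84, -1.92) → (-0.96, 1.04) − 0.02·(-1.84, -1.92) = (-0.9232, 1.0784)
∂F/∂s at (-0.9232, 1.0784) = -1.8432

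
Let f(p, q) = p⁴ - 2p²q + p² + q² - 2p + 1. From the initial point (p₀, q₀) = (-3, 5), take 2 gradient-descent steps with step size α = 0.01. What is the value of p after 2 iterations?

∇f = (4p³ - 4pq + 2p - 2, -2p² + 2q)
(p₁, q₁) = (-3, 5) − 0.01·(-56, -8) = (-2.44, 5.08)
(p₂, q₂) = (-2.44, 5.08) − 0.01·(-15.406336, -1.7472) = (-2.28593664, 5.097472)
p = -2.28593664

-2.28593664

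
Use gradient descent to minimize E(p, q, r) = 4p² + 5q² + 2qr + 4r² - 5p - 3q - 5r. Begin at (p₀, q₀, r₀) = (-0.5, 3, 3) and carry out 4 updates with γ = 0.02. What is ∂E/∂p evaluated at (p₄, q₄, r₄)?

∇E = (8p - 5, 10q + 2r - 3, 2q + 8r - 5)
Step 1: at (-0.5, 3, 3), ∇E = (-9, 33, 25) → (-0.5, 3, 3) − 0.02·(-9, 33, 25) = (-0.32, 2.34, 2.5)
Step 2: at (-0.32, 2.34, 2.5), ∇E = (-7.56, 25.4, 19.68) → (-0.32, 2.34, 2.5) − 0.02·(-7.56, 25.4, 19.68) = (-0.1688, 1.832, 2.1064)
Step 3: at (-0.1688, 1.832, 2.1064), ∇E = (-6.3504, 19.5328, 15.5152) → (-0.1688, 1.832, 2.1064) − 0.02·(-6.3504, 19.5328, 15.5152) = (-0.041792, 1.441344, 1.796096)
Step 4: at (-0.041792, 1.441344, 1.796096), ∇E = (-5.334336, 15.005632, 12.251456) → (-0.041792, 1.441344, 1.796096) − 0.02·(-5.334336, 15.005632, 12.251456) = (0.06489472, 1.14123136, 1.55106688)
∂E/∂p at (0.06489472, 1.14123136, 1.55106688) = -4.48084224

-4.48084224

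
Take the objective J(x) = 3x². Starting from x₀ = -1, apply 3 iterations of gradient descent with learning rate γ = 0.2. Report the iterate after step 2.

-0.04

J′(x) = 6x
Step 1: J′(-1) = -6; x₁ = -1 − 0.2·(-6) = 0.2
Step 2: J′(0.2) = 1.2; x₂ = 0.2 − 0.2·1.2 = -0.04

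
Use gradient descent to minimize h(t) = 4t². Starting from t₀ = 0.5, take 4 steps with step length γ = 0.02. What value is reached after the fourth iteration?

0.24893568

h′(t) = 8t
Step 1: h′(0.5) = 4; t₁ = 0.5 − 0.02·4 = 0.42
Step 2: h′(0.42) = 3.36; t₂ = 0.42 − 0.02·3.36 = 0.3528
Step 3: h′(0.3528) = 2.8224; t₃ = 0.3528 − 0.02·2.8224 = 0.296352
Step 4: h′(0.296352) = 2.370816; t₄ = 0.296352 − 0.02·2.370816 = 0.24893568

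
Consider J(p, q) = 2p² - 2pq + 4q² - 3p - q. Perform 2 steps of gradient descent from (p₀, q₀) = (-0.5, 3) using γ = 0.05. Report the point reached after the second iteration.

∇J = (4p - 2q - 3, -2p + 8q - 1)
Step 1: at (-0.5, 3), ∇J = (-11, 24) → (-0.5, 3) − 0.05·(-11, 24) = (0.05, 1.8)
Step 2: at (0.05, 1.8), ∇J = (-6.4, 13.3) → (0.05, 1.8) − 0.05·(-6.4, 13.3) = (0.37, 1.135)

(0.37, 1.135)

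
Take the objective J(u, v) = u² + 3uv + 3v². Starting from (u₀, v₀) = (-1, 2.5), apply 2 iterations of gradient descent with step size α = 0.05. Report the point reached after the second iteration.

∇J = (2u + 3v, 3u + 6v)
(u₁, v₁) = (-1, 2.5) − 0.05·(5.5, 12) = (-1.275, 1.9)
(u₂, v₂) = (-1.275, 1.9) − 0.05·(3.15, 7.575) = (-1.4325, 1.52125)

(-1.4325, 1.52125)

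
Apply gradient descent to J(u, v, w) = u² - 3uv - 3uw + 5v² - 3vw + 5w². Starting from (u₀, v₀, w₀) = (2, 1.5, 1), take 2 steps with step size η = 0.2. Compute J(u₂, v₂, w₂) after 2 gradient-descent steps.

∇J = (2u - 3v - 3w, -3u + 10v - 3w, -3u - 3v + 10w)
(u₁, v₁, w₁) = (2, 1.5, 1) − 0.2·(-3.5, 6, -0.5) = (2.7, 0.3, 1.1)
(u₂, v₂, w₂) = (2.7, 0.3, 1.1) − 0.2·(1.2, -8.4, 2) = (2.46, 1.98, 0.7)
J(2.46, 1.98, 0.7) = 4.1672

4.1672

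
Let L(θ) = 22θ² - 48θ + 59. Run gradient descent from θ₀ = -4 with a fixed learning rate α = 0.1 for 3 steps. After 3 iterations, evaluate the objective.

L′(θ) = 44θ - 48
θ₁ = -4 − 0.1·(-224) = 18.4
θ₂ = 18.4 − 0.1·761.6 = -57.76
θ₃ = -57.76 − 0.1·(-2589.44) = 201.184
L(201.184) = 880852.208832

880852.208832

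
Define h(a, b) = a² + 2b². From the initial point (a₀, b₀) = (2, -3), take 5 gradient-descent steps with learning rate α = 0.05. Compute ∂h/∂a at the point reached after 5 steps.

∇h = (2a, 4b)
(a₁, b₁) = (2, -3) − 0.05·(4, -12) = (1.8, -2.4)
(a₂, b₂) = (1.8, -2.4) − 0.05·(3.6, -9.6) = (1.62, -1.92)
(a₃, b₃) = (1.62, -1.92) − 0.05·(3.24, -7.68) = (1.458, -1.536)
(a₄, b₄) = (1.458, -1.536) − 0.05·(2.916, -6.144) = (1.3122, -1.2288)
(a₅, b₅) = (1.3122, -1.2288) − 0.05·(2.6244, -4.9152) = (1.18098, -0.98304)
∂h/∂a at (1.18098, -0.98304) = 2.36196

2.36196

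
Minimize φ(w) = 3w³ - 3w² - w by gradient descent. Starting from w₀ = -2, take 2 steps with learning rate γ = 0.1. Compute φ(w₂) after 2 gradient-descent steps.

-406203.197769783

φ′(w) = 9w² - 6w - 1
Step 1: φ′(-2) = 47; w₁ = -2 − 0.1·47 = -6.7
Step 2: φ′(-6.7) = 443.21; w₂ = -6.7 − 0.1·443.21 = -51.021
φ(-51.021) = -406203.197769783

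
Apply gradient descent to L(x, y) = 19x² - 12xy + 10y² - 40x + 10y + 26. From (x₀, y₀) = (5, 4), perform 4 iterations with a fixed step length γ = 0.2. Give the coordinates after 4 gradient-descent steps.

(5880.5072, -2878.8032)

∇L = (38x - 12y - 40, -12x + 20y + 10)
(x₁, y₁) = (5, 4) − 0.2·(102, 30) = (-15.4, -2)
(x₂, y₂) = (-15.4, -2) − 0.2·(-601.2, 154.8) = (104.84, -32.96)
(x₃, y₃) = (104.84, -32.96) − 0.2·(4339.44, -1907.28) = (-763.048, 348.496)
(x₄, y₄) = (-763.048, 348.496) − 0.2·(-33217.776, 16136.496) = (5880.5072, -2878.8032)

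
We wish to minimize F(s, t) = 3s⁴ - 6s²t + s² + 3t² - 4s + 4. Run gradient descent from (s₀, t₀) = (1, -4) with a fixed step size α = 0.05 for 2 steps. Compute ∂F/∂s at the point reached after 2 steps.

1998.899210681568

∇F = (12s³ - 12st + 2s - 4, -6s² + 6t)
(s₁, t₁) = (1, -4) − 0.05·(58, -30) = (-1.9, -2.5)
(s₂, t₂) = (-1.9, -2.5) − 0.05·(-147.108, -36.66) = (5.4554, -0.667)
∂F/∂s at (5.4554, -0.667) = 1998.899210681568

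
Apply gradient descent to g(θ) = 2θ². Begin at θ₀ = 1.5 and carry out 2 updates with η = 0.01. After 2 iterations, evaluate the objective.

g′(θ) = 4θ
Step 1: g′(1.5) = 6; θ₁ = 1.5 − 0.01·6 = 1.44
Step 2: g′(1.44) = 5.76; θ₂ = 1.44 − 0.01·5.76 = 1.3824
g(1.3824) = 3.82205952

3.82205952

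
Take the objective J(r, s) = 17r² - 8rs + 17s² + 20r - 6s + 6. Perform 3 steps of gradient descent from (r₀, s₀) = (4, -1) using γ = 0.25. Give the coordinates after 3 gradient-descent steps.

(-2703.75, 2114.5)

∇J = (34r - 8s + 20, -8r + 34s - 6)
Step 1: at (4, -1), ∇J = (164, -72) → (4, -1) − 0.25·(164, -72) = (-37, 17)
Step 2: at (-37, 17), ∇J = (-1374, 868) → (-37, 17) − 0.25·(-1374, 868) = (306.5, -200)
Step 3: at (306.5, -200), ∇J = (12041, -9258) → (306.5, -200) − 0.25·(12041, -9258) = (-2703.75, 2114.5)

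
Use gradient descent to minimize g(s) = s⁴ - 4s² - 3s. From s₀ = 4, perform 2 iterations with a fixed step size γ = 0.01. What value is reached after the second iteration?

1.73378644

g′(s) = 4s³ - 8s - 3
s₁ = 4 − 0.01·221 = 1.79
s₂ = 1.79 − 0.01·5.621356 = 1.73378644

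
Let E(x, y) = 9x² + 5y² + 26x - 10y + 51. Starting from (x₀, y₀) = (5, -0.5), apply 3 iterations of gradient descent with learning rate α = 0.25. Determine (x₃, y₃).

∇E = (18x + 26, 10y - 10)
Step 1: at (5, -0.5), ∇E = (116, -15) → (5, -0.5) − 0.25·(116, -15) = (-24, 3.25)
Step 2: at (-24, 3.25), ∇E = (-406, 22.5) → (-24, 3.25) − 0.25·(-406, 22.5) = (77.5, -2.375)
Step 3: at (77.5, -2.375), ∇E = (1421, -33.75) → (77.5, -2.375) − 0.25·(1421, -33.75) = (-277.75, 6.0625)

(-277.75, 6.0625)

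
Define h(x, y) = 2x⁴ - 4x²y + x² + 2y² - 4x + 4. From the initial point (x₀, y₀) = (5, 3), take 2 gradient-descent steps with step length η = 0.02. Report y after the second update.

∇h = (8x³ - 8xy + 2x - 4, -4x² + 4y)
(x₁, y₁) = (5, 3) − 0.02·(886, -88) = (-12.72, 4.76)
(x₂, y₂) = (-12.72, 4.76) − 0.02·(-16009.667584, -628.1536) = (307.47335168, 17.323072)
y = 17.323072

17.323072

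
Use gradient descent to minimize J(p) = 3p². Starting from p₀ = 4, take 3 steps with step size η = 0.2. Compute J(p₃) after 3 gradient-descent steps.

0.003072

J′(p) = 6p
p₁ = 4 − 0.2·24 = -0.8
p₂ = -0.8 − 0.2·(-4.8) = 0.16
p₃ = 0.16 − 0.2·0.96 = -0.032
J(-0.032) = 0.003072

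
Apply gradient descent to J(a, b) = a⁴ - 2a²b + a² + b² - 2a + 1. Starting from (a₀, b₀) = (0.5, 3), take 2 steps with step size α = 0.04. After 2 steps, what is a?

∇J = (4a³ - 4ab + 2a - 2, -2a² + 2b)
Step 1: at (0.5, 3), ∇J = (-6.5, 5.5) → (0.5, 3) − 0.04·(-6.5, 5.5) = (0.76, 2.78)
Step 2: at (0.76, 2.78), ∇J = (-7.175296, 4.4048) → (0.76, 2.78) − 0.04·(-7.175296, 4.4048) = (1.04701184, 2.603808)
a = 1.04701184

1.04701184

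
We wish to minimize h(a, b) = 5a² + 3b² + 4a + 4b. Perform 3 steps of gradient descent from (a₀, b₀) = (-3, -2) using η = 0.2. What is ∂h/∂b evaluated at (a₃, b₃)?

∇h = (10a + 4, 6b + 4)
Step 1: at (-3, -2), ∇h = (-26, -8) → (-3, -2) − 0.2·(-26, -8) = (2.2, -0.4)
Step 2: at (2.2, -0.4), ∇h = (26, 1.6) → (2.2, -0.4) − 0.2·(26, 1.6) = (-3, -0.72)
Step 3: at (-3, -0.72), ∇h = (-26, -0.32) → (-3, -0.72) − 0.2·(-26, -0.32) = (2.2, -0.656)
∂h/∂b at (2.2, -0.656) = 0.064

0.064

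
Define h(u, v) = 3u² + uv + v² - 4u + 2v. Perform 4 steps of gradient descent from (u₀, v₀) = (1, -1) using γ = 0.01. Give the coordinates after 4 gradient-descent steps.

(0.96402283, -1.03825129)

∇h = (6u + v - 4, u + 2v + 2)
(u₁, v₁) = (1, -1) − 0.01·(1, 1) = (0.99, -1.01)
(u₂, v₂) = (0.99, -1.01) − 0.01·(0.93, 0.97) = (0.9807, -1.0197)
(u₃, v₃) = (0.9807, -1.0197) − 0.01·(0.8645, 0.9413) = (0.972055, -1.029113)
(u₄, v₄) = (0.972055, -1.029113) − 0.01·(0.803217, 0.913829) = (0.96402283, -1.03825129)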